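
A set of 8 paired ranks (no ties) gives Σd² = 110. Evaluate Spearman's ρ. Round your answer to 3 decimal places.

-0.310

ρ = 1 − 6Σd² / [n(n²−1)] = 1 − 6×110 / (8×63)
  = 1 − 660/504 = 1 − 1.3095 ≈ -0.310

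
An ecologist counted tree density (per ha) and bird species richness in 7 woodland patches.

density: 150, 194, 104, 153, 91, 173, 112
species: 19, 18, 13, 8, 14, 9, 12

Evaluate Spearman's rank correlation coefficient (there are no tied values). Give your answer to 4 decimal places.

Rank density: 4, 7, 2, 5, 1, 6, 3
Rank species: 7, 6, 4, 1, 5, 2, 3
d = rank(density) − rank(species): -3, 1, -2, 4, -4, 4, 0; Σd² = 62
ρ = 1 − 6Σd² / [n(n²−1)] = 1 − 6×62 / (7×48) = 1 − 372/336 ≈ -0.1071

-0.1071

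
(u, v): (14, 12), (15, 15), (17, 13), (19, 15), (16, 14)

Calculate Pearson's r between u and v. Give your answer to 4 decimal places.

0.5183

n = 5, Σu = 81, Σv = 69, Σu² = 1327, Σv² = 959, Σuv = 1123
nΣuv − ΣuΣv = 5615 − 5589 = 26
nΣu² − (Σu)² = 6635 − 6561 = 74; nΣv² − (Σv)² = 4795 − 4761 = 34
r = 26 / √(74 × 34) = 26 / 50.1597 ≈ 0.5183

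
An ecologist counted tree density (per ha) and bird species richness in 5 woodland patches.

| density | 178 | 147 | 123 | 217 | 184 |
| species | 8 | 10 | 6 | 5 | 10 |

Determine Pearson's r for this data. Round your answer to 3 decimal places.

n = 5, Σx = 849, Σy = 39, Σx² = 149367, Σy² = 325, Σxy = 6557
nΣxy − ΣxΣy = 32785 − 33111 = -326
nΣx² − (Σx)² = 746835 − 720801 = 26034; nΣy² − (Σy)² = 1625 − 1521 = 104
r = -326 / √(26034 × 104) = -326 / 1645.4592 ≈ -0.198

-0.198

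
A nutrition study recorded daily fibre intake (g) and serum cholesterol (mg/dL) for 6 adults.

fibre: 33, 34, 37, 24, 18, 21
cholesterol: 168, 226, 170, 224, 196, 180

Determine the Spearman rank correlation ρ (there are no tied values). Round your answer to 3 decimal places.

-0.143

Rank fibre: 4, 5, 6, 3, 1, 2
Rank cholesterol: 1, 6, 2, 5, 4, 3
d = rank(fibre) − rank(cholesterol): 3, -1, 4, -2, -3, -1; Σd² = 40
ρ = 1 − 6Σd² / [n(n²−1)] = 1 − 6×40 / (6×35) = 1 − 240/210 ≈ -0.143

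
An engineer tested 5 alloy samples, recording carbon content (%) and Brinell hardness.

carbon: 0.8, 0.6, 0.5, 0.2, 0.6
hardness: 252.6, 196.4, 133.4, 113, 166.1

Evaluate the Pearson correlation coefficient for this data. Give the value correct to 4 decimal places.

n = 5, Σx = 2.7, Σy = 861.5, Σx² = 1.65, Σy² = 160533.49, Σxy = 508.88
nΣxy − ΣxΣy = 2544.4 − 2326.05 = 218.35
nΣx² − (Σx)² = 8.25 − 7.29 = 0.96; nΣy² − (Σy)² = 802667.45 − 742182.25 = 60485.2
r = 218.35 / √(0.96 × 60485.2) = 218.35 / 240.9684 ≈ 0.9061

0.9061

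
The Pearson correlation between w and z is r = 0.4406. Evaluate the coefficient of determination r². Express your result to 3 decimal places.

r² = (0.4406)² = 0.194

0.194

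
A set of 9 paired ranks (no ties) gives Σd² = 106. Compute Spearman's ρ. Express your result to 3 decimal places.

0.117

ρ = 1 − 6Σd² / [n(n²−1)] = 1 − 6×106 / (9×80)
  = 1 − 636/720 = 1 − 0.8833 ≈ 0.117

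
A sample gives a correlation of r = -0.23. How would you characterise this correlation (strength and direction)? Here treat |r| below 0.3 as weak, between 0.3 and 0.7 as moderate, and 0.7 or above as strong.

weak negative

r = -0.23 < 0 so the relationship is negative.
|r| = 0.23, which falls in the weak range.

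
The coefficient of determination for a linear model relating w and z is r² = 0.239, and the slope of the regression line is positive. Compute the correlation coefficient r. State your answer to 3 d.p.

0.489

|r| = √0.239 = 0.489
The association is positive, so r = 0.489.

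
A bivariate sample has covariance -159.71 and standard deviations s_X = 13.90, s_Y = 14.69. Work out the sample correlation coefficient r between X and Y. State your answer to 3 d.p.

r = Cov(X,Y) / (s_X · s_Y) = -159.71 / (13.90 × 14.69)
  = -159.71 / 204.1910 ≈ -0.782

-0.782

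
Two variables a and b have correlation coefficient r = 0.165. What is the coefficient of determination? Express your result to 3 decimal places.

r² = (0.165)² = 0.027

0.027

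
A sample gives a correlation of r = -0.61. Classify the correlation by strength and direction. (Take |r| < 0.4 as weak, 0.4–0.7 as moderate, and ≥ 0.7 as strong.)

r = -0.61 < 0 so the relationship is negative.
|r| = 0.61, which falls in the moderate range.

moderate negative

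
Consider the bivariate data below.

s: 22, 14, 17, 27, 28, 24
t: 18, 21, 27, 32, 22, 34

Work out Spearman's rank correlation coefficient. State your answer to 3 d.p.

0.371

Rank s: 3, 1, 2, 5, 6, 4
Rank t: 1, 2, 4, 5, 3, 6
d = rank(s) − rank(t): 2, -1, -2, 0, 3, -2; Σd² = 22
ρ = 1 − 6Σd² / [n(n²−1)] = 1 − 6×22 / (6×35) = 1 − 132/210 ≈ 0.371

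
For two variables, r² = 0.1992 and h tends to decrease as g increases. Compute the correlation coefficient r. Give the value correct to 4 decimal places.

-0.4463

|r| = √0.1992 = 0.4463
The association is negative, so r = −0.4463.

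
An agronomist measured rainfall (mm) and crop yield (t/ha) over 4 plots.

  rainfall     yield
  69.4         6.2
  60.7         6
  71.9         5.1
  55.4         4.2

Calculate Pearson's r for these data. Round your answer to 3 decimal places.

n = 4, Σx = 257.4, Σy = 21.5, Σx² = 16739.62, Σy² = 118.09, Σxy = 1393.85
nΣxy − ΣxΣy = 5575.4 − 5534.1 = 41.3
nΣx² − (Σx)² = 66958.48 − 66254.76 = 703.72; nΣy² − (Σy)² = 472.36 − 462.25 = 10.11
r = 41.3 / √(703.72 × 10.11) = 41.3 / 84.3481 ≈ 0.490

0.490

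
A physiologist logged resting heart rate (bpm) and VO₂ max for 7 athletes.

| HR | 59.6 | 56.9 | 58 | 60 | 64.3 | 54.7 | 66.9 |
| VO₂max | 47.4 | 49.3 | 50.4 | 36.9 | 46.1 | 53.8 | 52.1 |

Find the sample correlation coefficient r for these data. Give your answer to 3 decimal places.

-0.136

n = 7, Σx = 420.4, Σy = 336, Σx² = 25355.96, Σy² = 16313.08, Σxy = 20159.99
nΣxy − ΣxΣy = 141119.93 − 141254.4 = -134.47
nΣx² − (Σx)² = 177491.72 − 176736.16 = 755.56; nΣy² − (Σy)² = 114191.56 − 112896 = 1295.56
r = -134.47 / √(755.56 × 1295.56) = -134.47 / 989.3803 ≈ -0.136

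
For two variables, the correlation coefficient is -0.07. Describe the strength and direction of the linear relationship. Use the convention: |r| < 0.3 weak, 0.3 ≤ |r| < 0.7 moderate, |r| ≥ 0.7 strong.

r = -0.07 < 0 so the relationship is negative.
|r| = 0.07, which falls in the weak range.

weak negative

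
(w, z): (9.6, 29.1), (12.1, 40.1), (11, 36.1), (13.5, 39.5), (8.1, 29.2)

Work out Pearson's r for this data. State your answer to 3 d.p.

n = 5, Σw = 54.3, Σz = 174, Σw² = 607.43, Σz² = 6170.92, Σwz = 1931.44
nΣwz − ΣwΣz = 9657.2 − 9448.2 = 209
nΣw² − (Σw)² = 3037.15 − 2948.49 = 88.66; nΣz² − (Σz)² = 30854.6 − 30276 = 578.6
r = 209 / √(88.66 × 578.6) = 209 / 226.4921 ≈ 0.923

0.923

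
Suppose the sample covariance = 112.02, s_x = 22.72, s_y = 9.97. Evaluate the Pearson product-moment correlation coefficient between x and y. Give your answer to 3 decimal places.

0.495

r = Cov(x,y) / (s_x · s_y) = 112.02 / (22.72 × 9.97)
  = 112.02 / 226.5184 ≈ 0.495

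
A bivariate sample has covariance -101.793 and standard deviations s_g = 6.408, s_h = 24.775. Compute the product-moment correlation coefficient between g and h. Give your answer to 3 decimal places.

-0.641

r = Cov(g,h) / (s_g · s_h) = -101.793 / (6.408 × 24.775)
  = -101.793 / 158.7582 ≈ -0.641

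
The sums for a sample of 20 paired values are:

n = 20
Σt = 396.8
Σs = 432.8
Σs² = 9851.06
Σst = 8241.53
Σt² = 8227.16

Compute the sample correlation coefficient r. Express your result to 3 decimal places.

-0.832

r = (nΣst − ΣsΣt) / √[(nΣs² − (Σs)²)(nΣt² − (Σt)²)]
Numerator: 20×8241.53 − 432.8×396.8 = -6904.44
Denominator: √[(197021.2 − 187315.84)(164543.2 − 157450.24)] = √[9705.36 × 7092.96] = 8296.9712
r = -6904.44 / 8296.9712 ≈ -0.832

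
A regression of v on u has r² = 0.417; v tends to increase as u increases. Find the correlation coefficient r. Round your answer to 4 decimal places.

|r| = √0.417 = 0.6458
The association is positive, so r = 0.6458.

0.6458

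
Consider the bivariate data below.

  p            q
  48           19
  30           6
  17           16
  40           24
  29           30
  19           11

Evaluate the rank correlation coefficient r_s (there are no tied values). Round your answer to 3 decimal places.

Rank p: 6, 4, 1, 5, 3, 2
Rank q: 4, 1, 3, 5, 6, 2
d = rank(p) − rank(q): 2, 3, -2, 0, -3, 0; Σd² = 26
ρ = 1 − 6Σd² / [n(n²−1)] = 1 − 6×26 / (6×35) = 1 − 156/210 ≈ 0.257

0.257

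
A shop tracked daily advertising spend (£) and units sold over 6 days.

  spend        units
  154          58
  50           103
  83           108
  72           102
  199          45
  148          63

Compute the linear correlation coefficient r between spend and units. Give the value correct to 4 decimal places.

n = 6, Σx = 706, Σy = 479, Σx² = 99794, Σy² = 42035, Σxy = 48669
nΣxy − ΣxΣy = 292014 − 338174 = -46160
nΣx² − (Σx)² = 598764 − 498436 = 100328; nΣy² − (Σy)² = 252210 − 229441 = 22769
r = -46160 / √(100328 × 22769) = -46160 / 47795.0649 ≈ -0.9658

-0.9658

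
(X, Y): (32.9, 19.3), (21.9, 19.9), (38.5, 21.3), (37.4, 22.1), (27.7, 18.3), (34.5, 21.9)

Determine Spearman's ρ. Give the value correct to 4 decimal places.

Rank X: 3, 1, 6, 5, 2, 4
Rank Y: 2, 3, 4, 6, 1, 5
d = rank(X) − rank(Y): 1, -2, 2, -1, 1, -1; Σd² = 12
ρ = 1 − 6Σd² / [n(n²−1)] = 1 − 6×12 / (6×35) = 1 − 72/210 ≈ 0.6571

0.6571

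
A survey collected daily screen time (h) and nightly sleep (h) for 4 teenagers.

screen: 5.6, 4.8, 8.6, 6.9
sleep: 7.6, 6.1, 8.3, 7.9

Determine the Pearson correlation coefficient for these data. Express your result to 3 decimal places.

0.863

n = 4, Σx = 25.9, Σy = 29.9, Σx² = 175.97, Σy² = 226.27, Σxy = 197.73
nΣxy − ΣxΣy = 790.92 − 774.41 = 16.51
nΣx² − (Σx)² = 703.88 − 670.81 = 33.07; nΣy² − (Σy)² = 905.08 − 894.01 = 11.07
r = 16.51 / √(33.07 × 11.07) = 16.51 / 19.1333 ≈ 0.863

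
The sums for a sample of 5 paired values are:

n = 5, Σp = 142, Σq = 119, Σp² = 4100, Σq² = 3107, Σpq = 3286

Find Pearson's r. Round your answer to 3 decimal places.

r = (nΣpq − ΣpΣq) / √[(nΣp² − (Σp)²)(nΣq² − (Σq)²)]
Numerator: 5×3286 − 142×119 = -468
Denominator: √[(20500 − 20164)(15535 − 14161)] = √[336 × 1374] = 679.4586
r = -468 / 679.4586 ≈ -0.689

-0.689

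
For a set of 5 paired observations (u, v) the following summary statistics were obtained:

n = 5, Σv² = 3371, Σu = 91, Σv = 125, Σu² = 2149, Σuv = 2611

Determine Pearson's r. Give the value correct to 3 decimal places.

r = (nΣuv − ΣuΣv) / √[(nΣu² − (Σu)²)(nΣv² − (Σv)²)]
Numerator: 5×2611 − 91×125 = 1680
Denominator: √[(10745 − 8281)(16855 − 15625)] = √[2464 × 1230] = 1740.8963
r = 1680 / 1740.8963 ≈ 0.965

0.965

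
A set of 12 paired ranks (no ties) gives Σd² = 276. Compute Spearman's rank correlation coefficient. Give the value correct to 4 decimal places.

ρ = 1 − 6Σd² / [n(n²−1)] = 1 − 6×276 / (12×143)
  = 1 − 1656/1716 = 1 − 0.96503 ≈ 0.0350

0.0350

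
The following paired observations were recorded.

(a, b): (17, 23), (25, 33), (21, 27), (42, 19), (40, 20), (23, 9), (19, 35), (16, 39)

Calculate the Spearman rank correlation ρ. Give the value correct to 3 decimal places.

-0.643

Rank a: 2, 6, 4, 8, 7, 5, 3, 1
Rank b: 4, 6, 5, 2, 3, 1, 7, 8
d = rank(a) − rank(b): -2, 0, -1, 6, 4, 4, -4, -7; Σd² = 138
ρ = 1 − 6Σd² / [n(n²−1)] = 1 − 6×138 / (8×63) = 1 − 828/504 ≈ -0.643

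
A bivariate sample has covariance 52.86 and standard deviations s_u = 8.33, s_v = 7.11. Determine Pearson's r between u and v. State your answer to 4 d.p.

r = Cov(u,v) / (s_u · s_v) = 52.86 / (8.33 × 7.11)
  = 52.86 / 59.2263 ≈ 0.8925

0.8925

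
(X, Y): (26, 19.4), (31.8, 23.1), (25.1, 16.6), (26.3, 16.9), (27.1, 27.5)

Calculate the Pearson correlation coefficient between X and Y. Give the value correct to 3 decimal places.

0.493

n = 5, ΣX = 136.3, ΣY = 103.5, ΣX² = 3743.35, ΣY² = 2227.39, ΣXY = 2845.36
nΣXY − ΣXΣY = 14226.8 − 14107.05 = 119.75
nΣX² − (ΣX)² = 18716.75 − 18577.69 = 139.06; nΣY² − (ΣY)² = 11136.95 − 10712.25 = 424.7
r = 119.75 / √(139.06 × 424.7) = 119.75 / 243.0201 ≈ 0.493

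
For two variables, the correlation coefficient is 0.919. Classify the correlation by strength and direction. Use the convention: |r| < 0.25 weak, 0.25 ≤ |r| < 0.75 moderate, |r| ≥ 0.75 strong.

strong positive

r = 0.919 > 0 so the relationship is positive.
|r| = 0.919, which falls in the strong range.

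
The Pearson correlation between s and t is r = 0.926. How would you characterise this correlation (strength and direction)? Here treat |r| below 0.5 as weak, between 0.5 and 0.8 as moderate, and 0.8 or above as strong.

r = 0.926 > 0 so the relationship is positive.
|r| = 0.926, which falls in the strong range.

strong positive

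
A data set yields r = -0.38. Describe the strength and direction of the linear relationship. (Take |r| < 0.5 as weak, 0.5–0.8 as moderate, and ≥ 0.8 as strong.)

r = -0.38 < 0 so the relationship is negative.
|r| = 0.38, which falls in the weak range.

weak negative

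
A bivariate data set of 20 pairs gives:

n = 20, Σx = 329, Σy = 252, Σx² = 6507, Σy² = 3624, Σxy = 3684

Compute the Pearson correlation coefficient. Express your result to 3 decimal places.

r = (nΣxy − ΣxΣy) / √[(nΣx² − (Σx)²)(nΣy² − (Σy)²)]
Numerator: 20×3684 − 329×252 = -9228
Denominator: √[(130140 − 108241)(72480 − 63504)] = √[21899 × 8976] = 14020.1792
r = -9228 / 14020.1792 ≈ -0.658

-0.658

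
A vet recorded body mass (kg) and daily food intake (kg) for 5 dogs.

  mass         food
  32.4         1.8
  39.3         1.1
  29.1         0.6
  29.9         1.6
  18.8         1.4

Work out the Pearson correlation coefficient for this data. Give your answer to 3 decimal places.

n = 5, Σx = 149.5, Σy = 6.5, Σx² = 4688.51, Σy² = 9.33, Σxy = 193.17
nΣxy − ΣxΣy = 965.85 − 971.75 = -5.9
nΣx² − (Σx)² = 23442.55 − 22350.25 = 1092.3; nΣy² − (Σy)² = 46.65 − 42.25 = 4.4
r = -5.9 / √(1092.3 × 4.4) = -5.9 / 69.3262 ≈ -0.085

-0.085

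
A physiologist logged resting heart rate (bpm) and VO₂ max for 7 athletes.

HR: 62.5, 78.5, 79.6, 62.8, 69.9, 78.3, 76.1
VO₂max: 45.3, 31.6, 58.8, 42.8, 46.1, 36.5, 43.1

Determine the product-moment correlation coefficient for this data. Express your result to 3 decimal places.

-0.060

n = 7, Σx = 507.7, Σy = 304.2, Σx² = 37156.61, Σy² = 13655, Σxy = 22040.42
nΣxy − ΣxΣy = 154282.94 − 154442.34 = -159.4
nΣx² − (Σx)² = 260096.27 − 257759.29 = 2336.98; nΣy² − (Σy)² = 95585 − 92537.64 = 3047.36
r = -159.4 / √(2336.98 × 3047.36) = -159.4 / 2668.6362 ≈ -0.060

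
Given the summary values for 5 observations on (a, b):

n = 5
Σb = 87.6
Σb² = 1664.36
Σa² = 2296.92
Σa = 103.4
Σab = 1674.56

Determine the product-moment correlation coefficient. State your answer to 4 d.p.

r = (nΣab − ΣaΣb) / √[(nΣa² − (Σa)²)(nΣb² − (Σb)²)]
Numerator: 5×1674.56 − 103.4×87.6 = -685.04
Denominator: √[(11484.6 − 10691.56)(8321.8 − 7673.76)] = √[793.04 × 648.04] = 716.8833
r = -685.04 / 716.8833 ≈ -0.9556

-0.9556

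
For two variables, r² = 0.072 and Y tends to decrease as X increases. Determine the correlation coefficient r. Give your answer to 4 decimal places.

-0.2683

|r| = √0.072 = 0.2683
The association is negative, so r = −0.2683.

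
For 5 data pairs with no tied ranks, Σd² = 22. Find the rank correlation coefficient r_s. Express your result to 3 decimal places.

-0.100

ρ = 1 − 6Σd² / [n(n²−1)] = 1 − 6×22 / (5×24)
  = 1 − 132/120 = 1 − 1.1000 ≈ -0.100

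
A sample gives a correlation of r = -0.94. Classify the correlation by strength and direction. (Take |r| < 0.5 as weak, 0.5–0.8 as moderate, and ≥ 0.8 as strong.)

r = -0.94 < 0 so the relationship is negative.
|r| = 0.94, which falls in the strong range.

strong negative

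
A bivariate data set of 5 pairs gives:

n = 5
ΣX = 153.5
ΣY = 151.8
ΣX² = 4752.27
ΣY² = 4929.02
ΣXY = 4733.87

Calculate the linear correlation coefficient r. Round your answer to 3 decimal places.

0.652

r = (nΣXY − ΣXΣY) / √[(nΣX² − (ΣX)²)(nΣY² − (ΣY)²)]
Numerator: 5×4733.87 − 153.5×151.8 = 368.05
Denominator: √[(23761.35 − 23562.25)(24645.1 − 23043.24)] = √[199.1 × 1601.86] = 564.7392
r = 368.05 / 564.7392 ≈ 0.652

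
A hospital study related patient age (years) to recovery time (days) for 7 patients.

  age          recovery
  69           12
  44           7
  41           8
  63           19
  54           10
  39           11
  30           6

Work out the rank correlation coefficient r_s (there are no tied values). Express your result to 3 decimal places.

Rank age: 7, 4, 3, 6, 5, 2, 1
Rank recovery: 6, 2, 3, 7, 4, 5, 1
d = rank(age) − rank(recovery): 1, 2, 0, -1, 1, -3, 0; Σd² = 16
ρ = 1 − 6Σd² / [n(n²−1)] = 1 − 6×16 / (7×48) = 1 − 96/336 ≈ 0.714

0.714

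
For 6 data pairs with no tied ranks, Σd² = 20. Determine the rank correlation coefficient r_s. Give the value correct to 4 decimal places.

ρ = 1 − 6Σd² / [n(n²−1)] = 1 − 6×20 / (6×35)
  = 1 − 120/210 = 1 − 0.57143 ≈ 0.4286

0.4286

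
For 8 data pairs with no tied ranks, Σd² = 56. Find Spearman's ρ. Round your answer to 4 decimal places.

ρ = 1 − 6Σd² / [n(n²−1)] = 1 − 6×56 / (8×63)
  = 1 − 336/504 = 1 − 0.66667 ≈ 0.3333

0.3333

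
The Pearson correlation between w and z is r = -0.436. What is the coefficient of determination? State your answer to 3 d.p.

0.190

r² = (-0.436)² = 0.190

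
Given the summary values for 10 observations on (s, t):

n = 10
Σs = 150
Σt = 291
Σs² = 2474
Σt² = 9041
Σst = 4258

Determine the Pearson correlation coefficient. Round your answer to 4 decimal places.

r = (nΣst − ΣsΣt) / √[(nΣs² − (Σs)²)(nΣt² − (Σt)²)]
Numerator: 10×4258 − 150×291 = -1070
Denominator: √[(24740 − 22500)(90410 − 84681)] = √[2240 × 5729] = 3582.3121
r = -1070 / 3582.3121 ≈ -0.2987

-0.2987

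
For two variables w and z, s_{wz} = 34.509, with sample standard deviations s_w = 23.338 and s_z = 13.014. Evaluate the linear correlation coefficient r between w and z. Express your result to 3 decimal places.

0.114

r = Cov(w,z) / (s_w · s_z) = 34.509 / (23.338 × 13.014)
  = 34.509 / 303.7207 ≈ 0.114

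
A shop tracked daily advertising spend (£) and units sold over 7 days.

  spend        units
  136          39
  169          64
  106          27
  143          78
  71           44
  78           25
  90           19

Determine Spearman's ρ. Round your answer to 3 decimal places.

Rank spend: 5, 7, 4, 6, 1, 2, 3
Rank units: 4, 6, 3, 7, 5, 2, 1
d = rank(spend) − rank(units): 1, 1, 1, -1, -4, 0, 2; Σd² = 24
ρ = 1 − 6Σd² / [n(n²−1)] = 1 − 6×24 / (7×48) = 1 − 144/336 ≈ 0.571

0.571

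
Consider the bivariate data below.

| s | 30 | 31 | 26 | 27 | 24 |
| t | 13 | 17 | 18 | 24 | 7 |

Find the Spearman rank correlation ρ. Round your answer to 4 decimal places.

0.2000

Rank s: 4, 5, 2, 3, 1
Rank t: 2, 3, 4, 5, 1
d = rank(s) − rank(t): 2, 2, -2, -2, 0; Σd² = 16
ρ = 1 − 6Σd² / [n(n²−1)] = 1 − 6×16 / (5×24) = 1 − 96/120 ≈ 0.2000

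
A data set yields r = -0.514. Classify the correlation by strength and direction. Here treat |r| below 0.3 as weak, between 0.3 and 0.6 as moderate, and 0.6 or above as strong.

r = -0.514 < 0 so the relationship is negative.
|r| = 0.514, which falls in the moderate range.

moderate negative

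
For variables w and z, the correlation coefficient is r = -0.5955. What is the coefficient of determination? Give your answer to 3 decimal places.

r² = (-0.5955)² = 0.355

0.355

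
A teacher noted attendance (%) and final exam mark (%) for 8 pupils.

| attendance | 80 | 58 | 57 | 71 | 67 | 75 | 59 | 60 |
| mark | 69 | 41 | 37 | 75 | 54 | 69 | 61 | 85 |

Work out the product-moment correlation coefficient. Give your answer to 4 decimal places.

0.4735

n = 8, Σx = 527, Σy = 491, Σx² = 35249, Σy² = 32059, Σxy = 32824
nΣxy − ΣxΣy = 262592 − 258757 = 3835
nΣx² − (Σx)² = 281992 − 277729 = 4263; nΣy² − (Σy)² = 256472 − 241081 = 15391
r = 3835 / √(4263 × 15391) = 3835 / 8100.1131 ≈ 0.4735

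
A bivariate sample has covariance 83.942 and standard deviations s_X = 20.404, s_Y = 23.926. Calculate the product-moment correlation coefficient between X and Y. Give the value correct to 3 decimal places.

0.172

r = Cov(X,Y) / (s_X · s_Y) = 83.942 / (20.404 × 23.926)
  = 83.942 / 488.1861 ≈ 0.172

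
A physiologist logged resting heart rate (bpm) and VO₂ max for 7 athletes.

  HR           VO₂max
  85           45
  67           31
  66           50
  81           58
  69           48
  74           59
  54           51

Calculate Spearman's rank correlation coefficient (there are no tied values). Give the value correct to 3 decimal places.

0.036

Rank HR: 7, 3, 2, 6, 4, 5, 1
Rank VO₂max: 2, 1, 4, 6, 3, 7, 5
d = rank(HR) − rank(VO₂max): 5, 2, -2, 0, 1, -2, -4; Σd² = 54
ρ = 1 − 6Σd² / [n(n²−1)] = 1 − 6×54 / (7×48) = 1 − 324/336 ≈ 0.036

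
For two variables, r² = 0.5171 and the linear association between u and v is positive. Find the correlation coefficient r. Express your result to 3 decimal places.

|r| = √0.5171 = 0.719
The association is positive, so r = 0.719.

0.719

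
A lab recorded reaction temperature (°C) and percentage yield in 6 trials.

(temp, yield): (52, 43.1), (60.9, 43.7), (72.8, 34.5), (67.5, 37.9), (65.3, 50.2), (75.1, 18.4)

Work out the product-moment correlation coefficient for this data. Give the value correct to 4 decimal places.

n = 6, Σx = 393.6, Σy = 227.8, Σx² = 26173, Σy² = 9252.56, Σxy = 14632.28
nΣxy − ΣxΣy = 87793.68 − 89662.08 = -1868.4
nΣx² − (Σx)² = 157038 − 154920.96 = 2117.04; nΣy² − (Σy)² = 55515.36 − 51892.84 = 3622.52
r = -1868.4 / √(2117.04 × 3622.52) = -1868.4 / 2769.2995 ≈ -0.6747

-0.6747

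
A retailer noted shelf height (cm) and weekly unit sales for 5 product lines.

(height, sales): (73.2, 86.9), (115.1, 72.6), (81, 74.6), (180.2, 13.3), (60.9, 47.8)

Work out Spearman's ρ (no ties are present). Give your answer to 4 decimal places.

Rank height: 2, 4, 3, 5, 1
Rank sales: 5, 3, 4, 1, 2
d = rank(height) − rank(sales): -3, 1, -1, 4, -1; Σd² = 28
ρ = 1 − 6Σd² / [n(n²−1)] = 1 − 6×28 / (5×24) = 1 − 168/120 ≈ -0.4000

-0.4000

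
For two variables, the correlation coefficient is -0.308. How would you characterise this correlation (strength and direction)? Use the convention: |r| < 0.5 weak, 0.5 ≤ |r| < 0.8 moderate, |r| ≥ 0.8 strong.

r = -0.308 < 0 so the relationship is negative.
|r| = 0.308, which falls in the weak range.

weak negative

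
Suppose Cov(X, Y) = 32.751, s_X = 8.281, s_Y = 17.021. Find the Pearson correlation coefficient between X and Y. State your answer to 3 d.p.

0.232

r = Cov(X,Y) / (s_X · s_Y) = 32.751 / (8.281 × 17.021)
  = 32.751 / 140.9509 ≈ 0.232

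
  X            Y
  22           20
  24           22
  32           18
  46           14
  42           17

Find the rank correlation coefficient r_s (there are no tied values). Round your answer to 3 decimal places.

Rank X: 1, 2, 3, 5, 4
Rank Y: 4, 5, 3, 1, 2
d = rank(X) − rank(Y): -3, -3, 0, 4, 2; Σd² = 38
ρ = 1 − 6Σd² / [n(n²−1)] = 1 − 6×38 / (5×24) = 1 − 228/120 ≈ -0.900

-0.900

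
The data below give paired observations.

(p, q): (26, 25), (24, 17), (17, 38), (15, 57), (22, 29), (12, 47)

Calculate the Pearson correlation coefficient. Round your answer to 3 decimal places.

-0.877

n = 6, Σp = 116, Σq = 213, Σp² = 2394, Σq² = 8657, Σpq = 3761
nΣpq − ΣpΣq = 22566 − 24708 = -2142
nΣp² − (Σp)² = 14364 − 13456 = 908; nΣq² − (Σq)² = 51942 − 45369 = 6573
r = -2142 / √(908 × 6573) = -2142 / 2443.0072 ≈ -0.877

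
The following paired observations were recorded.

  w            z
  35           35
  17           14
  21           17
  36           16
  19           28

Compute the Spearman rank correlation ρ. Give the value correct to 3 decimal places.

Rank w: 4, 1, 3, 5, 2
Rank z: 5, 1, 3, 2, 4
d = rank(w) − rank(z): -1, 0, 0, 3, -2; Σd² = 14
ρ = 1 − 6Σd² / [n(n²−1)] = 1 − 6×14 / (5×24) = 1 − 84/120 ≈ 0.300

0.300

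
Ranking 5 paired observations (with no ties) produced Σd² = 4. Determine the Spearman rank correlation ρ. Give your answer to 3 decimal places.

0.800

ρ = 1 − 6Σd² / [n(n²−1)] = 1 − 6×4 / (5×24)
  = 1 − 24/120 = 1 − 0.2000 ≈ 0.800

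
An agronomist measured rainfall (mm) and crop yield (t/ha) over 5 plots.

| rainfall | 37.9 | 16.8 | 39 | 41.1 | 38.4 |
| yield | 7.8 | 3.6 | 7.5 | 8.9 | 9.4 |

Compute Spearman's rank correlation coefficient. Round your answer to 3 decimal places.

Rank rainfall: 2, 1, 4, 5, 3
Rank yield: 3, 1, 2, 4, 5
d = rank(rainfall) − rank(yield): -1, 0, 2, 1, -2; Σd² = 10
ρ = 1 − 6Σd² / [n(n²−1)] = 1 − 6×10 / (5×24) = 1 − 60/120 ≈ 0.500

0.500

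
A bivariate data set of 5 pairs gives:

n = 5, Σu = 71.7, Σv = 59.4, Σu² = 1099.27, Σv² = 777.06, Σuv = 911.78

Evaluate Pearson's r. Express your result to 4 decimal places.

r = (nΣuv − ΣuΣv) / √[(nΣu² − (Σu)²)(nΣv² − (Σv)²)]
Numerator: 5×911.78 − 71.7×59.4 = 299.92
Denominator: √[(5496.35 − 5140.89)(3885.3 − 3528.36)] = √[355.46 × 356.94] = 356.1992
r = 299.92 / 356.1992 ≈ 0.8420

0.8420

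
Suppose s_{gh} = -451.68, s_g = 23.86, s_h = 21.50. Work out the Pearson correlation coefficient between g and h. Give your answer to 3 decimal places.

r = Cov(g,h) / (s_g · s_h) = -451.68 / (23.86 × 21.50)
  = -451.68 / 512.9900 ≈ -0.880

-0.880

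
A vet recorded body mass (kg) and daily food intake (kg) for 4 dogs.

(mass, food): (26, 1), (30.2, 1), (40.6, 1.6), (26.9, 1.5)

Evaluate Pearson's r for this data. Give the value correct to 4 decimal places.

0.5895

n = 4, Σx = 123.7, Σy = 5.1, Σx² = 3960.01, Σy² = 6.81, Σxy = 161.51
nΣxy − ΣxΣy = 646.04 − 630.87 = 15.17
nΣx² − (Σx)² = 15840.04 − 15301.69 = 538.35; nΣy² − (Σy)² = 27.24 − 26.01 = 1.23
r = 15.17 / √(538.35 × 1.23) = 15.17 / 25.7327 ≈ 0.5895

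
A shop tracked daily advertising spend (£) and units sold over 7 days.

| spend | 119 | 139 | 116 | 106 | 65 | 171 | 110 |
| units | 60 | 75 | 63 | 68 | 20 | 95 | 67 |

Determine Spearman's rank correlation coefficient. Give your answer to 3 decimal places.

0.643

Rank spend: 5, 6, 4, 2, 1, 7, 3
Rank units: 2, 6, 3, 5, 1, 7, 4
d = rank(spend) − rank(units): 3, 0, 1, -3, 0, 0, -1; Σd² = 20
ρ = 1 − 6Σd² / [n(n²−1)] = 1 − 6×20 / (7×48) = 1 − 120/336 ≈ 0.643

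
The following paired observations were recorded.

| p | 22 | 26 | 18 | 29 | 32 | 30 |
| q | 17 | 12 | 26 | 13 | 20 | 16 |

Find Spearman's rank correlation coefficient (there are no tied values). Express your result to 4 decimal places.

Rank p: 2, 3, 1, 4, 6, 5
Rank q: 4, 1, 6, 2, 5, 3
d = rank(p) − rank(q): -2, 2, -5, 2, 1, 2; Σd² = 42
ρ = 1 − 6Σd² / [n(n²−1)] = 1 − 6×42 / (6×35) = 1 − 252/210 ≈ -0.2000

-0.2000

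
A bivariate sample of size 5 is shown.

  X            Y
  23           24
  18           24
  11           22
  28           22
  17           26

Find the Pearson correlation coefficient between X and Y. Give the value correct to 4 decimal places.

n = 5, ΣX = 97, ΣY = 118, ΣX² = 2047, ΣY² = 2796, ΣXY = 2284
nΣXY − ΣXΣY = 11420 − 11446 = -26
nΣX² − (ΣX)² = 10235 − 9409 = 826; nΣY² − (ΣY)² = 13980 − 13924 = 56
r = -26 / √(826 × 56) = -26 / 215.0721 ≈ -0.1209

-0.1209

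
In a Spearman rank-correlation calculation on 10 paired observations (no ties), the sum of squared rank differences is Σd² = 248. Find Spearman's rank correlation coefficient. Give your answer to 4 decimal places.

ρ = 1 − 6Σd² / [n(n²−1)] = 1 − 6×248 / (10×99)
  = 1 − 1488/990 = 1 − 1.50303 ≈ -0.5030

-0.5030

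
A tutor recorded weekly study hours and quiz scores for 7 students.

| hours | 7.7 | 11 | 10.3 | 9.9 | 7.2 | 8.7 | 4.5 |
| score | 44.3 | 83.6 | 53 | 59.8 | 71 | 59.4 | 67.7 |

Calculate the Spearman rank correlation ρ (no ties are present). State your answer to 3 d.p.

Rank hours: 3, 7, 6, 5, 2, 4, 1
Rank score: 1, 7, 2, 4, 6, 3, 5
d = rank(hours) − rank(score): 2, 0, 4, 1, -4, 1, -4; Σd² = 54
ρ = 1 − 6Σd² / [n(n²−1)] = 1 − 6×54 / (7×48) = 1 − 324/336 ≈ 0.036

0.036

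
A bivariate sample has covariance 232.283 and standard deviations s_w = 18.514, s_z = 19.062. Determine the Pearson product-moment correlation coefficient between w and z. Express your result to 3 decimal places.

r = Cov(w,z) / (s_w · s_z) = 232.283 / (18.514 × 19.062)
  = 232.283 / 352.9139 ≈ 0.658

0.658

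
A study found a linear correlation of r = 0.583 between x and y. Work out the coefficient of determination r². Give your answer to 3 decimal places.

r² = (0.583)² = 0.340

0.340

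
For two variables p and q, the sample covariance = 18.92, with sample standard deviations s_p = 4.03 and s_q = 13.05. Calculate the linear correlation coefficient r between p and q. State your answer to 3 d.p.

0.360

r = Cov(p,q) / (s_p · s_q) = 18.92 / (4.03 × 13.05)
  = 18.92 / 52.5915 ≈ 0.360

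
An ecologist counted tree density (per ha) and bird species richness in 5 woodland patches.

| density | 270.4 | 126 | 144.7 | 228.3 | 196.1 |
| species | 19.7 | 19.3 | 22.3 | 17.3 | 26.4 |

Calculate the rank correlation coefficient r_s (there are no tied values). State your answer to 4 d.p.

Rank density: 5, 1, 2, 4, 3
Rank species: 3, 2, 4, 1, 5
d = rank(density) − rank(species): 2, -1, -2, 3, -2; Σd² = 22
ρ = 1 − 6Σd² / [n(n²−1)] = 1 − 6×22 / (5×24) = 1 − 132/120 ≈ -0.1000

-0.1000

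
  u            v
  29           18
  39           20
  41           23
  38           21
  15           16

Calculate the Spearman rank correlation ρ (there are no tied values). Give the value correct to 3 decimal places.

0.900

Rank u: 2, 4, 5, 3, 1
Rank v: 2, 3, 5, 4, 1
d = rank(u) − rank(v): 0, 1, 0, -1, 0; Σd² = 2
ρ = 1 − 6Σd² / [n(n²−1)] = 1 − 6×2 / (5×24) = 1 − 12/120 ≈ 0.900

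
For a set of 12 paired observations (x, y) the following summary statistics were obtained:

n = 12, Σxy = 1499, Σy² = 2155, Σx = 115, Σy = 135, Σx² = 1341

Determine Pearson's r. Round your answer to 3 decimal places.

0.526

r = (nΣxy − ΣxΣy) / √[(nΣx² − (Σx)²)(nΣy² − (Σy)²)]
Numerator: 12×1499 − 115×135 = 2463
Denominator: √[(16092 − 13225)(25860 − 18225)] = √[2867 × 7635] = 4678.6264
r = 2463 / 4678.6264 ≈ 0.526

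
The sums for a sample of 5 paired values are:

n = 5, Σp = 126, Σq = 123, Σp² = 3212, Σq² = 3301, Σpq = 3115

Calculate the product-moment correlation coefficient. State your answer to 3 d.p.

r = (nΣpq − ΣpΣq) / √[(nΣp² − (Σp)²)(nΣq² − (Σq)²)]
Numerator: 5×3115 − 126×123 = 77
Denominator: √[(16060 − 15876)(16505 − 15129)] = √[184 × 1376] = 503.1739
r = 77 / 503.1739 ≈ 0.153

0.153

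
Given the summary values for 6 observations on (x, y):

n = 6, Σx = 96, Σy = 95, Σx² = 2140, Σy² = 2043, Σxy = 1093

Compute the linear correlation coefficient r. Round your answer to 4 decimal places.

r = (nΣxy − ΣxΣy) / √[(nΣx² − (Σx)²)(nΣy² − (Σy)²)]
Numerator: 6×1093 − 96×95 = -2562
Denominator: √[(12840 − 9216)(12258 − 9025)] = √[3624 × 3233] = 3422.9216
r = -2562 / 3422.9216 ≈ -0.7485

-0.7485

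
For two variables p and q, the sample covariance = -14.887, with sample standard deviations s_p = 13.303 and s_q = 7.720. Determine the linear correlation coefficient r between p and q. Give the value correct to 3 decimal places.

-0.145

r = Cov(p,q) / (s_p · s_q) = -14.887 / (13.303 × 7.720)
  = -14.887 / 102.6992 ≈ -0.145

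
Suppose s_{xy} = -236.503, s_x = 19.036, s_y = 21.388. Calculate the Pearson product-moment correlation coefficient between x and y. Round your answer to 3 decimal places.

-0.581

r = Cov(x,y) / (s_x · s_y) = -236.503 / (19.036 × 21.388)
  = -236.503 / 407.1420 ≈ -0.581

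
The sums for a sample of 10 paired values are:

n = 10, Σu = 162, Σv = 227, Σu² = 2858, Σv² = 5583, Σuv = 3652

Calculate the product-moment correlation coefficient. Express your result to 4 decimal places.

-0.0801

r = (nΣuv − ΣuΣv) / √[(nΣu² − (Σu)²)(nΣv² − (Σv)²)]
Numerator: 10×3652 − 162×227 = -254
Denominator: √[(28580 − 26244)(55830 − 51529)] = √[2336 × 4301] = 3169.7218
r = -254 / 3169.7218 ≈ -0.0801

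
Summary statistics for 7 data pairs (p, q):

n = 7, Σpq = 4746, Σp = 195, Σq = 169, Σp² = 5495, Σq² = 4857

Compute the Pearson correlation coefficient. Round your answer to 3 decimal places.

r = (nΣpq − ΣpΣq) / √[(nΣp² − (Σp)²)(nΣq² − (Σq)²)]
Numerator: 7×4746 − 195×169 = 267
Denominator: √[(38465 − 38025)(33999 − 28561)] = √[440 × 5438] = 1546.8419
r = 267 / 1546.8419 ≈ 0.173

0.173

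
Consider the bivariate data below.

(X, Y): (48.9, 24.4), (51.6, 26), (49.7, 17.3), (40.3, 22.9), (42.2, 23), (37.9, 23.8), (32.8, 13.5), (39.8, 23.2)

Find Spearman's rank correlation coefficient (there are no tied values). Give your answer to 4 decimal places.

0.4286

Rank X: 6, 8, 7, 4, 5, 2, 1, 3
Rank Y: 7, 8, 2, 3, 4, 6, 1, 5
d = rank(X) − rank(Y): -1, 0, 5, 1, 1, -4, 0, -2; Σd² = 48
ρ = 1 − 6Σd² / [n(n²−1)] = 1 − 6×48 / (8×63) = 1 − 288/504 ≈ 0.4286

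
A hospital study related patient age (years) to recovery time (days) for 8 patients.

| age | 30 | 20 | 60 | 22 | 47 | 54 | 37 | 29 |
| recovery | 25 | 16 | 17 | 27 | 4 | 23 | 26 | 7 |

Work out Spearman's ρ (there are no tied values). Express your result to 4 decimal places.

Rank age: 4, 1, 8, 2, 6, 7, 5, 3
Rank recovery: 6, 3, 4, 8, 1, 5, 7, 2
d = rank(age) − rank(recovery): -2, -2, 4, -6, 5, 2, -2, 1; Σd² = 94
ρ = 1 − 6Σd² / [n(n²−1)] = 1 − 6×94 / (8×63) = 1 − 564/504 ≈ -0.1190

-0.1190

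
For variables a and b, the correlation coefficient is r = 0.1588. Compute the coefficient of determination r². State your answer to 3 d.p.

r² = (0.1588)² = 0.025

0.025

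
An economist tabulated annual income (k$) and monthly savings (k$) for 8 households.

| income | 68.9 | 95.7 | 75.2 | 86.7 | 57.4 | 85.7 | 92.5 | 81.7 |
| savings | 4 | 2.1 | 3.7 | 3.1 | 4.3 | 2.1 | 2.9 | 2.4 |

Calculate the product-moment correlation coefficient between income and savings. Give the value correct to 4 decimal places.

-0.8500

n = 8, Σx = 643.8, Σy = 24.6, Σx² = 52948.02, Σy² = 80.78, Σxy = 1914.7
nΣxy − ΣxΣy = 15317.6 − 15837.48 = -519.88
nΣx² − (Σx)² = 423584.16 − 414478.44 = 9105.72; nΣy² − (Σy)² = 646.24 − 605.16 = 41.08
r = -519.88 / √(9105.72 × 41.08) = -519.88 / 611.6069 ≈ -0.8500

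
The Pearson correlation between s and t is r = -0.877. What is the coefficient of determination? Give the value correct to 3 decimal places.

r² = (-0.877)² = 0.769

0.769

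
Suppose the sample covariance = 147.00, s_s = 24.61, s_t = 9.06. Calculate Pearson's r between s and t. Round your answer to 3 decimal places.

r = Cov(s,t) / (s_s · s_t) = 147.00 / (24.61 × 9.06)
  = 147.00 / 222.9666 ≈ 0.659

0.659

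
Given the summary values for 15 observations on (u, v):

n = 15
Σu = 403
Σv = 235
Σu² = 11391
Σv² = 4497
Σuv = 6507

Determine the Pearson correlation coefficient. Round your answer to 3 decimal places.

r = (nΣuv − ΣuΣv) / √[(nΣu² − (Σu)²)(nΣv² − (Σv)²)]
Numerator: 15×6507 − 403×235 = 2900
Denominator: √[(170865 − 162409)(67455 − 55225)] = √[8456 × 12230] = 10169.4090
r = 2900 / 10169.4090 ≈ 0.285

0.285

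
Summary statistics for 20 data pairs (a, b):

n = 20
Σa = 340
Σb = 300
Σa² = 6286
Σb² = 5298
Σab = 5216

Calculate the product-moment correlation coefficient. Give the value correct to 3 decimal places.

0.183

r = (nΣab − ΣaΣb) / √[(nΣa² − (Σa)²)(nΣb² − (Σb)²)]
Numerator: 20×5216 − 340×300 = 2320
Denominator: √[(125720 − 115600)(105960 − 90000)] = √[10120 × 15960] = 12708.8630
r = 2320 / 12708.8630 ≈ 0.183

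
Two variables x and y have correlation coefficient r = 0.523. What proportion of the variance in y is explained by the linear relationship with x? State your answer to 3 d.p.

0.274

r² = (0.523)² = 0.274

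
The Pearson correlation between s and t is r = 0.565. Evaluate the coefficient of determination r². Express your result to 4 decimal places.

r² = (0.565)² = 0.3192

0.3192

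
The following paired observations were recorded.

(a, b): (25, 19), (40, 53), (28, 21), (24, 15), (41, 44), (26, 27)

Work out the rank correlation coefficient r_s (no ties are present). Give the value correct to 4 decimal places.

Rank a: 2, 5, 4, 1, 6, 3
Rank b: 2, 6, 3, 1, 5, 4
d = rank(a) − rank(b): 0, -1, 1, 0, 1, -1; Σd² = 4
ρ = 1 − 6Σd² / [n(n²−1)] = 1 − 6×4 / (6×35) = 1 − 24/210 ≈ 0.8857

0.8857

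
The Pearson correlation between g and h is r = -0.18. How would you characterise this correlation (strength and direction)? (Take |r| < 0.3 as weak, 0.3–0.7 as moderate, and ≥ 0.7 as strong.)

r = -0.18 < 0 so the relationship is negative.
|r| = 0.18, which falls in the weak range.

weak negative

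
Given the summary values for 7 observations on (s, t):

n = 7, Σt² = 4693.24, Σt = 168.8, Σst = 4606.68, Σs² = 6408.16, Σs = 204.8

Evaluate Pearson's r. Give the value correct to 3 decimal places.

-0.652

r = (nΣst − ΣsΣt) / √[(nΣs² − (Σs)²)(nΣt² − (Σt)²)]
Numerator: 7×4606.68 − 204.8×168.8 = -2323.48
Denominator: √[(44857.12 − 41943.04)(32852.68 − 28493.44)] = √[2914.08 × 4359.24] = 3564.1512
r = -2323.48 / 3564.1512 ≈ -0.652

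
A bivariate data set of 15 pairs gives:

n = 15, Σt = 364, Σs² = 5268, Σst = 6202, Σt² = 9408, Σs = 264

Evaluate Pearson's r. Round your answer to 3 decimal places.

r = (nΣst − ΣsΣt) / √[(nΣs² − (Σs)²)(nΣt² − (Σt)²)]
Numerator: 15×6202 − 264×364 = -3066
Denominator: √[(79020 − 69696)(141120 − 132496)] = √[9324 × 8624] = 8967.1721
r = -3066 / 8967.1721 ≈ -0.342

-0.342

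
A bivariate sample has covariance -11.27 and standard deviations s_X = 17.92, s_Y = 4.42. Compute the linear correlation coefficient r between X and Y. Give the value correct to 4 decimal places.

r = Cov(X,Y) / (s_X · s_Y) = -11.27 / (17.92 × 4.42)
  = -11.27 / 79.2064 ≈ -0.1423

-0.1423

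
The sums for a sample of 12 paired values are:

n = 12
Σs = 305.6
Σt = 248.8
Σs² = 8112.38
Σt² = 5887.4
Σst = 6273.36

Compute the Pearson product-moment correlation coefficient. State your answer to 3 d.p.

r = (nΣst − ΣsΣt) / √[(nΣs² − (Σs)²)(nΣt² − (Σt)²)]
Numerator: 12×6273.36 − 305.6×248.8 = -752.96
Denominator: √[(97348.56 − 93391.36)(70648.8 − 61901.44)] = √[3957.2 × 8747.36] = 5883.4559
r = -752.96 / 5883.4559 ≈ -0.128

-0.128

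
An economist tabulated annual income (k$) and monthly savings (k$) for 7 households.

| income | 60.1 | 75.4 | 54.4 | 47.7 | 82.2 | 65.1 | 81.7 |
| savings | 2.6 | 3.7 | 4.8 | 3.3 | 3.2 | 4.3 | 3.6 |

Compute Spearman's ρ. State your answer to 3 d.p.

Rank income: 3, 5, 2, 1, 7, 4, 6
Rank savings: 1, 5, 7, 3, 2, 6, 4
d = rank(income) − rank(savings): 2, 0, -5, -2, 5, -2, 2; Σd² = 66
ρ = 1 − 6Σd² / [n(n²−1)] = 1 − 6×66 / (7×48) = 1 − 396/336 ≈ -0.179

-0.179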